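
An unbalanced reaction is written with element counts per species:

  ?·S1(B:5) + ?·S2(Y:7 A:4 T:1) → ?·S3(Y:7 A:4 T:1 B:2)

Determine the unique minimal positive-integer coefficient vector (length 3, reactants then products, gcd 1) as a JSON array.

Coefficients: [2, 5, 5]

Y: 2·0+5·7 = 35 | 5·7 = 35
A: 2·0+5·4 = 20 | 5·4 = 20
T: 2·0+5·1 = 5 | 5·1 = 5
B: 2·5+5·0 = 10 | 5·2 = 10
gcd(2,5,5) = 1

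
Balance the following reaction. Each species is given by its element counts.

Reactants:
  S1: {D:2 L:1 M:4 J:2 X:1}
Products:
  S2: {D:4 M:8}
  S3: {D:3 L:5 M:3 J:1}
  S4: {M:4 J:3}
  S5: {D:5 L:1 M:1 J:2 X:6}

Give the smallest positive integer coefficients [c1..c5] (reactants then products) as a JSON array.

Coefficients: [6, 1, 1, 3, 1]

D: 6·2 = 12 | 1·4+1·3+3·0+1·5 = 12
L: 6·1 = 6 | 1·0+1·5+3·0+1·1 = 6
M: 6·4 = 24 | 1·8+1·3+3·4+1·1 = 24
J: 6·2 = 12 | 1·0+1·1+3·3+1·2 = 12
X: 6·1 = 6 | 1·0+1·0+3·0+1·6 = 6
gcd(6,1,1,3,1) = 1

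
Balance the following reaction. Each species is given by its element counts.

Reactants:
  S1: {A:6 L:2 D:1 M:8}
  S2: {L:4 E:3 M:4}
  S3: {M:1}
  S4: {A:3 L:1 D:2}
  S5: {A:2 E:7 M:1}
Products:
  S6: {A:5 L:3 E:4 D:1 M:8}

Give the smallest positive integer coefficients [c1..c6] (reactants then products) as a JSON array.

Coefficients: [3, 2, 6, 1, 2, 5]

A: 3·6+2·0+6·0+1·3+2·2 = 25 | 5·5 = 25
L: 3·2+2·4+6·0+1·1+2·0 = 15 | 5·3 = 15
E: 3·0+2·3+6·0+1·0+2·7 = 20 | 5·4 = 20
D: 3·1+2·0+6·0+1·2+2·0 = 5 | 5·1 = 5
M: 3·8+2·4+6·1+1·0+2·1 = 40 | 5·8 = 40
gcd(3,2,6,1,2,5) = 1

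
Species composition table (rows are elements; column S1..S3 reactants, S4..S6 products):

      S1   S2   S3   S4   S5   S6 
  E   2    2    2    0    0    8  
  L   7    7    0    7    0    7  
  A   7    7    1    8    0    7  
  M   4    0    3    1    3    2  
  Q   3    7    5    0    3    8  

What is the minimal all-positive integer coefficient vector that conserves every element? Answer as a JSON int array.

Coefficients: [4, 1, 3, 3, 6, 2]

E: 4·2+1·2+3·2 = 16 | 3·0+6·0+2·8 = 16
L: 4·7+1·7+3·0 = 35 | 3·7+6·0+2·7 = 35
A: 4·7+1·7+3·1 = 38 | 3·8+6·0+2·7 = 38
M: 4·4+1·0+3·3 = 25 | 3·1+6·3+2·2 = 25
Q: 4·3+1·7+3·5 = 34 | 3·0+6·3+2·8 = 34
gcd(4,1,3,3,6,2) = 1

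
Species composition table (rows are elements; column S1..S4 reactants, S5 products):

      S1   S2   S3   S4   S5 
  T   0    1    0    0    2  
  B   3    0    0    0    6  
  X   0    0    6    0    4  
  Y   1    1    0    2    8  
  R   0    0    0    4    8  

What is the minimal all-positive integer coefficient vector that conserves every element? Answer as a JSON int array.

Coefficients: [6, 6, 2, 6, 3]

T: 6·0+6·1+2·0+6·0 = 6 | 3·2 = 6
B: 6·3+6·0+2·0+6·0 = 18 | 3·6 = 18
X: 6·0+6·0+2·6+6·0 = 12 | 3·4 = 12
Y: 6·1+6·1+2·0+6·2 = 24 | 3·8 = 24
R: 6·0+6·0+2·0+6·4 = 24 | 3·8 = 24
gcd(6,6,2,6,3) = 1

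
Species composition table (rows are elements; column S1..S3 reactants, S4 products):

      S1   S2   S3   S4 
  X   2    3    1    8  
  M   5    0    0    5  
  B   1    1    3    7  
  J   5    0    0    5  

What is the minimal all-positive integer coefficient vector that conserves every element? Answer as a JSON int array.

Coefficients: [2, 3, 3, 2]

X: 2·2+3·3+3·1 = 16 | 2·8 = 16
M: 2·5+3·0+3·0 = 10 | 2·5 = 10
B: 2·1+3·1+3·3 = 14 | 2·7 = 14
J: 2·5+3·0+3·0 = 10 | 2·5 = 10
gcd(2,3,3,2) = 1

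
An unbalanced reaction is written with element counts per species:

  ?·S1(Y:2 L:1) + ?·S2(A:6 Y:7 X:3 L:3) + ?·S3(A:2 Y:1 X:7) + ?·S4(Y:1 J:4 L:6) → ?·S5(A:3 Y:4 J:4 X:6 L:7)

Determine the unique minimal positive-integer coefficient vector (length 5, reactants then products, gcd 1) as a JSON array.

A: 1·0+1·6+3·2+4·0 = 12 | 4·3 = 12
Y: 1·2+1·7+3·1+4·1 = 16 | 4·4 = 16
J: 1·0+1·0+3·0+4·4 = 16 | 4·4 = 16
X: 1·0+1·3+3·7+4·0 = 24 | 4·6 = 24
L: 1·1+1·3+3·0+4·6 = 28 | 4·7 = 28
gcd(1,1,3,4,4) = 1

Coefficients: [1, 1, 3, 4, 4]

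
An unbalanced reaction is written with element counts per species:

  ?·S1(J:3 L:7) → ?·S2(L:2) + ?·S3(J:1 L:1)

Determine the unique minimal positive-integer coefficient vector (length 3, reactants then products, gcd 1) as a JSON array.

Coefficients: [1, 2, 3]

J: 1·3 = 3 | 2·0+3·1 = 3
L: 1·7 = 7 | 2·2+3·1 = 7
gcd(1,2,3) = 1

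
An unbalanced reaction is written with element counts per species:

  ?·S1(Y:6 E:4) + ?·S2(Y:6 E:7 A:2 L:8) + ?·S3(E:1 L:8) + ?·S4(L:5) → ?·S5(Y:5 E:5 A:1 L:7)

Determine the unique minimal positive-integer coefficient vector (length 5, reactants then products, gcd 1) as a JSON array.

Coefficients: [2, 3, 1, 2, 6]

Y: 2·6+3·6+1·0+2·0 = 30 | 6·5 = 30
E: 2·4+3·7+1·1+2·0 = 30 | 6·5 = 30
A: 2·0+3·2+1·0+2·0 = 6 | 6·1 = 6
L: 2·0+3·8+1·8+2·5 = 42 | 6·7 = 42
gcd(2,3,1,2,6) = 1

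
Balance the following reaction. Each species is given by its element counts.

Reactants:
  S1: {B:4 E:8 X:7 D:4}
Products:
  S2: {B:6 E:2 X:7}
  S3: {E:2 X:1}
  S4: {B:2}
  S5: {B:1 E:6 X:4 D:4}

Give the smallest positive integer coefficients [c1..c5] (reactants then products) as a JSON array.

B: 6·4 = 24 | 2·6+4·0+3·2+6·1 = 24
E: 6·8 = 48 | 2·2+4·2+3·0+6·6 = 48
X: 6·7 = 42 | 2·7+4·1+3·0+6·4 = 42
D: 6·4 = 24 | 2·0+4·0+3·0+6·4 = 24
gcd(6,2,4,3,6) = 1

Coefficients: [6, 2, 4, 3, 6]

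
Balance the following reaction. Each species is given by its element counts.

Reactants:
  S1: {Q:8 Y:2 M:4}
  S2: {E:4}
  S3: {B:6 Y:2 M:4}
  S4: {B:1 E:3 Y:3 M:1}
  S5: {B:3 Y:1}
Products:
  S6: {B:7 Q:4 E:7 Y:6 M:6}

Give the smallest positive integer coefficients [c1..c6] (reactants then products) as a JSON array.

B: 2·0+4·0+3·6+4·1+2·3 = 28 | 4·7 = 28
Q: 2·8+4·0+3·0+4·0+2·0 = 16 | 4·4 = 16
E: 2·0+4·4+3·0+4·3+2·0 = 28 | 4·7 = 28
Y: 2·2+4·0+3·2+4·3+2·1 = 24 | 4·6 = 24
M: 2·4+4·0+3·4+4·1+2·0 = 24 | 4·6 = 24
gcd(2,4,3,4,2,4) = 1

Coefficients: [2, 4, 3, 4, 2, 4]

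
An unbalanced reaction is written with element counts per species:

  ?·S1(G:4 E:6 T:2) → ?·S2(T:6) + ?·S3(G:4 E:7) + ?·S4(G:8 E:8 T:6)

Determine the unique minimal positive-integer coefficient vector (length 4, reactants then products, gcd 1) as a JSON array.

G: 6·4 = 24 | 1·0+4·4+1·8 = 24
E: 6·6 = 36 | 1·0+4·7+1·8 = 36
T: 6·2 = 12 | 1·6+4·0+1·6 = 12
gcd(6,1,4,1) = 1

Coefficients: [6, 1, 4, 1]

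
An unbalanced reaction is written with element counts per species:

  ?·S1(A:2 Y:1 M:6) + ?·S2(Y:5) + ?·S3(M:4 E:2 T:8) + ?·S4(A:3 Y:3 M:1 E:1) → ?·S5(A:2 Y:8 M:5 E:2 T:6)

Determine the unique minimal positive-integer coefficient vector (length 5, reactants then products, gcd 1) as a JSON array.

Coefficients: [1, 5, 3, 2, 4]

A: 1·2+5·0+3·0+2·3 = 8 | 4·2 = 8
Y: 1·1+5·5+3·0+2·3 = 32 | 4·8 = 32
M: 1·6+5·0+3·4+2·1 = 20 | 4·5 = 20
E: 1·0+5·0+3·2+2·1 = 8 | 4·2 = 8
T: 1·0+5·0+3·8+2·0 = 24 | 4·6 = 24
gcd(1,5,3,2,4) = 1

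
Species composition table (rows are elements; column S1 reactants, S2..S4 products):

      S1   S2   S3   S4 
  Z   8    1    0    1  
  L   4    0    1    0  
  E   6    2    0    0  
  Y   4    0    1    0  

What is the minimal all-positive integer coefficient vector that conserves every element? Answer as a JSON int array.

Coefficients: [1, 3, 4, 5]

Z: 1·8 = 8 | 3·1+4·0+5·1 = 8
L: 1·4 = 4 | 3·0+4·1+5·0 = 4
E: 1·6 = 6 | 3·2+4·0+5·0 = 6
Y: 1·4 = 4 | 3·0+4·1+5·0 = 4
gcd(1,3,4,5) = 1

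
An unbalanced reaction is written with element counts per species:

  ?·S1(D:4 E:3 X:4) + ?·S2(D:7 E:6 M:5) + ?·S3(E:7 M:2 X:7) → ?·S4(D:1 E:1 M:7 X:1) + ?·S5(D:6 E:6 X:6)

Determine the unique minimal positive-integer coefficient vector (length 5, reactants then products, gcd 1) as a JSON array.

Coefficients: [6, 1, 1, 1, 5]

D: 6·4+1·7+1·0 = 31 | 1·1+5·6 = 31
E: 6·3+1·6+1·7 = 31 | 1·1+5·6 = 31
M: 6·0+1·5+1·2 = 7 | 1·7+5·0 = 7
X: 6·4+1·0+1·7 = 31 | 1·1+5·6 = 31
gcd(6,1,1,1,5) = 1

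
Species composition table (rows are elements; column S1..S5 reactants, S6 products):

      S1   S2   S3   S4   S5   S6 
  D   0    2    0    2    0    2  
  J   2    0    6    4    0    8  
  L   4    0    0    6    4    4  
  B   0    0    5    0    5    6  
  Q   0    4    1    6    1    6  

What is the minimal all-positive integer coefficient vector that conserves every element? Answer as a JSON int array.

D: 1·0+3·2+5·0+2·2+1·0 = 10 | 5·2 = 10
J: 1·2+3·0+5·6+2·4+1·0 = 40 | 5·8 = 40
L: 1·4+3·0+5·0+2·6+1·4 = 20 | 5·4 = 20
B: 1·0+3·0+5·5+2·0+1·5 = 30 | 5·6 = 30
Q: 1·0+3·4+5·1+2·6+1·1 = 30 | 5·6 = 30
gcd(1,3,5,2,1,5) = 1

Coefficients: [1, 3, 5, 2, 1, 5]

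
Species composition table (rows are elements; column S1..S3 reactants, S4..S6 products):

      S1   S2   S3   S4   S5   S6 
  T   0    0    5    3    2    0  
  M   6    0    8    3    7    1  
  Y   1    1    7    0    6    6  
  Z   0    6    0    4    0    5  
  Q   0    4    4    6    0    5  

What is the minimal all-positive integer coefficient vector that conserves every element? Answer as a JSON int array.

Coefficients: [2, 5, 5, 5, 5, 2]

T: 2·0+5·0+5·5 = 25 | 5·3+5·2+2·0 = 25
M: 2·6+5·0+5·8 = 52 | 5·3+5·7+2·1 = 52
Y: 2·1+5·1+5·7 = 42 | 5·0+5·6+2·6 = 42
Z: 2·0+5·6+5·0 = 30 | 5·4+5·0+2·5 = 30
Q: 2·0+5·4+5·4 = 40 | 5·6+5·0+2·5 = 40
gcd(2,5,5,5,5,2) = 1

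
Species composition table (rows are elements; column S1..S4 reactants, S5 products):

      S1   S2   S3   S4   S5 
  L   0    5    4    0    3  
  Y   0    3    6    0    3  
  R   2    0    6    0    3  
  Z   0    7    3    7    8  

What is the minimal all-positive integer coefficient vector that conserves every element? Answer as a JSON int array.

Coefficients: [3, 2, 2, 4, 6]

L: 3·0+2·5+2·4+4·0 = 18 | 6·3 = 18
Y: 3·0+2·3+2·6+4·0 = 18 | 6·3 = 18
R: 3·2+2·0+2·6+4·0 = 18 | 6·3 = 18
Z: 3·0+2·7+2·3+4·7 = 48 | 6·8 = 48
gcd(3,2,2,4,6) = 1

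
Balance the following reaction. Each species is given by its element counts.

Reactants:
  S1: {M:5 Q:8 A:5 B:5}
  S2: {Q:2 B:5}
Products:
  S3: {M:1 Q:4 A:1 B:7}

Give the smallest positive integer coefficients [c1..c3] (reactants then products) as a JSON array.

Coefficients: [1, 6, 5]

M: 1·5+6·0 = 5 | 5·1 = 5
Q: 1·8+6·2 = 20 | 5·4 = 20
A: 1·5+6·0 = 5 | 5·1 = 5
B: 1·5+6·5 = 35 | 5·7 = 35
gcd(1,6,5) = 1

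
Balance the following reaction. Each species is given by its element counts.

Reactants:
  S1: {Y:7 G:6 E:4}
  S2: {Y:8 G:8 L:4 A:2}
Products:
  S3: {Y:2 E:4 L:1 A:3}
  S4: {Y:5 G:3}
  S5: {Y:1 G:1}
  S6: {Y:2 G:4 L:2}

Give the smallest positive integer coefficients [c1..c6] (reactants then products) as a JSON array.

Coefficients: [2, 3, 2, 4, 4, 5]

Y: 2·7+3·8 = 38 | 2·2+4·5+4·1+5·2 = 38
G: 2·6+3·8 = 36 | 2·0+4·3+4·1+5·4 = 36
E: 2·4+3·0 = 8 | 2·4+4·0+4·0+5·0 = 8
L: 2·0+3·4 = 12 | 2·1+4·0+4·0+5·2 = 12
A: 2·0+3·2 = 6 | 2·3+4·0+4·0+5·0 = 6
gcd(2,3,2,4,4,5) = 1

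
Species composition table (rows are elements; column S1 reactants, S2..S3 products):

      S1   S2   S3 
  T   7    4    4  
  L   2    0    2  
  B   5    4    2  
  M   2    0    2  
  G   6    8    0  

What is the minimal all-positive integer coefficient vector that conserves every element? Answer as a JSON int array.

Coefficients: [4, 3, 4]

T: 4·7 = 28 | 3·4+4·4 = 28
L: 4·2 = 8 | 3·0+4·2 = 8
B: 4·5 = 20 | 3·4+4·2 = 20
M: 4·2 = 8 | 3·0+4·2 = 8
G: 4·6 = 24 | 3·8+4·0 = 24
gcd(4,3,4) = 1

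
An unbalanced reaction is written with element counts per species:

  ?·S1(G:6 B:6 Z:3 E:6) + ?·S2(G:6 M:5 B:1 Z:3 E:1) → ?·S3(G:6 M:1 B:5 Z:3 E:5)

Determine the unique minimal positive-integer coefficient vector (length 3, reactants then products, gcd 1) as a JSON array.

Coefficients: [4, 1, 5]

G: 4·6+1·6 = 30 | 5·6 = 30
M: 4·0+1·5 = 5 | 5·1 = 5
B: 4·6+1·1 = 25 | 5·5 = 25
Z: 4·3+1·3 = 15 | 5·3 = 15
E: 4·6+1·1 = 25 | 5·5 = 25
gcd(4,1,5) = 1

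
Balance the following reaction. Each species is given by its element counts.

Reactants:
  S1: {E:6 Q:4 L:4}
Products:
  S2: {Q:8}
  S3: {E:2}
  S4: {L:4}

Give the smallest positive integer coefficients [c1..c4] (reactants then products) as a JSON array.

E: 2·6 = 12 | 1·0+6·2+2·0 = 12
Q: 2·4 = 8 | 1·8+6·0+2·0 = 8
L: 2·4 = 8 | 1·0+6·0+2·4 = 8
gcd(2,1,6,2) = 1

Coefficients: [2, 1, 6, 2]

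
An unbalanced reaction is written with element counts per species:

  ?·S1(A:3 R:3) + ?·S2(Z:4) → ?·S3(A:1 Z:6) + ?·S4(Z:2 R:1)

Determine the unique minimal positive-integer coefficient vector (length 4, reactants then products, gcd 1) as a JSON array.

A: 1·3+6·0 = 3 | 3·1+3·0 = 3
Z: 1·0+6·4 = 24 | 3·6+3·2 = 24
R: 1·3+6·0 = 3 | 3·0+3·1 = 3
gcd(1,6,3,3) = 1

Coefficients: [1, 6, 3, 3]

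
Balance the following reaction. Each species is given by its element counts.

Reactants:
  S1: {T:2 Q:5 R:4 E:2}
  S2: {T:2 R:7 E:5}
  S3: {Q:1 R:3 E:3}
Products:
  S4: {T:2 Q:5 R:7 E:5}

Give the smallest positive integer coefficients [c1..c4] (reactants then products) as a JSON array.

T: 5·2+1·2+5·0 = 12 | 6·2 = 12
Q: 5·5+1·0+5·1 = 30 | 6·5 = 30
R: 5·4+1·7+5·3 = 42 | 6·7 = 42
E: 5·2+1·5+5·3 = 30 | 6·5 = 30
gcd(5,1,5,6) = 1

Coefficients: [5, 1, 5, 6]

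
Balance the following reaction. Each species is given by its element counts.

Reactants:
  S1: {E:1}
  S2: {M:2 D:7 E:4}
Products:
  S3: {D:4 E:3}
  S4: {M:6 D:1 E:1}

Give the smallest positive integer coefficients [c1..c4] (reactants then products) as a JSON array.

M: 4·0+3·2 = 6 | 5·0+1·6 = 6
D: 4·0+3·7 = 21 | 5·4+1·1 = 21
E: 4·1+3·4 = 16 | 5·3+1·1 = 16
gcd(4,3,5,1) = 1

Coefficients: [4, 3, 5, 1]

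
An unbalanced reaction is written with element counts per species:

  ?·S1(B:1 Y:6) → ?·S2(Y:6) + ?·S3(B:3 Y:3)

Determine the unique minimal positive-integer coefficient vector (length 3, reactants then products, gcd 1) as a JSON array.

B: 6·1 = 6 | 5·0+2·3 = 6
Y: 6·6 = 36 | 5·6+2·3 = 36
gcd(6,5,2) = 1

Coefficients: [6, 5, 2]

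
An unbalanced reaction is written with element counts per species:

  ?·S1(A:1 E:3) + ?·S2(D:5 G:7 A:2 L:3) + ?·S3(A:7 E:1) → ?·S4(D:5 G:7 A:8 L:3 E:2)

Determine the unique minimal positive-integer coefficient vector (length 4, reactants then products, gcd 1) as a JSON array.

Coefficients: [2, 5, 4, 5]

D: 2·0+5·5+4·0 = 25 | 5·5 = 25
G: 2·0+5·7+4·0 = 35 | 5·7 = 35
A: 2·1+5·2+4·7 = 40 | 5·8 = 40
L: 2·0+5·3+4·0 = 15 | 5·3 = 15
E: 2·3+5·0+4·1 = 10 | 5·2 = 10
gcd(2,5,4,5) = 1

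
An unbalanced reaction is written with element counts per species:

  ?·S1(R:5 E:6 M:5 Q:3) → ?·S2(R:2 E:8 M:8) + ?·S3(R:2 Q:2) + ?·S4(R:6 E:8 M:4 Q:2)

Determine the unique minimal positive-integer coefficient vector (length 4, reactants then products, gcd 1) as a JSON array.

R: 4·5 = 20 | 2·2+5·2+1·6 = 20
E: 4·6 = 24 | 2·8+5·0+1·8 = 24
M: 4·5 = 20 | 2·8+5·0+1·4 = 20
Q: 4·3 = 12 | 2·0+5·2+1·2 = 12
gcd(4,2,5,1) = 1

Coefficients: [4, 2, 5, 1]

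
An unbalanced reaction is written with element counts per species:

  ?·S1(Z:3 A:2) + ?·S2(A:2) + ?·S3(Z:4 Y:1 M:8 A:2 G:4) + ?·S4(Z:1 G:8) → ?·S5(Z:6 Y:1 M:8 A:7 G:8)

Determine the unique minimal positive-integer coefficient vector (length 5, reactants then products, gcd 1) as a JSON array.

Coefficients: [1, 4, 2, 1, 2]

Z: 1·3+4·0+2·4+1·1 = 12 | 2·6 = 12
Y: 1·0+4·0+2·1+1·0 = 2 | 2·1 = 2
M: 1·0+4·0+2·8+1·0 = 16 | 2·8 = 16
A: 1·2+4·2+2·2+1·0 = 14 | 2·7 = 14
G: 1·0+4·0+2·4+1·8 = 16 | 2·8 = 16
gcd(1,4,2,1,2) = 1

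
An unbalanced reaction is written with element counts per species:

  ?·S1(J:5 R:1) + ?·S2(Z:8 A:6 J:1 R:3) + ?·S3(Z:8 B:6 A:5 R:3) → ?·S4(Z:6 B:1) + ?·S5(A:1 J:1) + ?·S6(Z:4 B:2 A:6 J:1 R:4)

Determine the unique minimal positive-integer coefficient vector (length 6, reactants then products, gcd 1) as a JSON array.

Coefficients: [1, 3, 2, 4, 4, 4]

Z: 1·0+3·8+2·8 = 40 | 4·6+4·0+4·4 = 40
B: 1·0+3·0+2·6 = 12 | 4·1+4·0+4·2 = 12
A: 1·0+3·6+2·5 = 28 | 4·0+4·1+4·6 = 28
J: 1·5+3·1+2·0 = 8 | 4·0+4·1+4·1 = 8
R: 1·1+3·3+2·3 = 16 | 4·0+4·0+4·4 = 16
gcd(1,3,2,4,4,4) = 1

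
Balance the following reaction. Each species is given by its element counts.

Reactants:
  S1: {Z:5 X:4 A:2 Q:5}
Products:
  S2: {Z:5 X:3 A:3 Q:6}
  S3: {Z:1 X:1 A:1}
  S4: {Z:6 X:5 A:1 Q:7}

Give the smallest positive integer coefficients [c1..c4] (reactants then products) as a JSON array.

Z: 4·5 = 20 | 1·5+3·1+2·6 = 20
X: 4·4 = 16 | 1·3+3·1+2·5 = 16
A: 4·2 = 8 | 1·3+3·1+2·1 = 8
Q: 4·5 = 20 | 1·6+3·0+2·7 = 20
gcd(4,1,3,2) = 1

Coefficients: [4, 1, 3, 2]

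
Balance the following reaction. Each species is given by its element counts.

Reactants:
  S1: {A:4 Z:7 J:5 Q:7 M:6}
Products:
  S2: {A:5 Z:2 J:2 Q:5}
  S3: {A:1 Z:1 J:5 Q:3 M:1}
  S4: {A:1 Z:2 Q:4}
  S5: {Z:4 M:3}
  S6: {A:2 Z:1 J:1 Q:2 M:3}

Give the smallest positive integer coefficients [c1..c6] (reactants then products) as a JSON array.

Coefficients: [4, 1, 3, 2, 4, 3]

A: 4·4 = 16 | 1·5+3·1+2·1+4·0+3·2 = 16
Z: 4·7 = 28 | 1·2+3·1+2·2+4·4+3·1 = 28
J: 4·5 = 20 | 1·2+3·5+2·0+4·0+3·1 = 20
Q: 4·7 = 28 | 1·5+3·3+2·4+4·0+3·2 = 28
M: 4·6 = 24 | 1·0+3·1+2·0+4·3+3·3 = 24
gcd(4,1,3,2,4,3) = 1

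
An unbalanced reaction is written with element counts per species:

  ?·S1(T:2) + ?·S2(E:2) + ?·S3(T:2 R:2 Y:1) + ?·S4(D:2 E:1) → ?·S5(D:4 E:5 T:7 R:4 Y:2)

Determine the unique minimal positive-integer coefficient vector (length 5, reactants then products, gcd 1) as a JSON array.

Coefficients: [3, 3, 4, 4, 2]

D: 3·0+3·0+4·0+4·2 = 8 | 2·4 = 8
E: 3·0+3·2+4·0+4·1 = 10 | 2·5 = 10
T: 3·2+3·0+4·2+4·0 = 14 | 2·7 = 14
R: 3·0+3·0+4·2+4·0 = 8 | 2·4 = 8
Y: 3·0+3·0+4·1+4·0 = 4 | 2·2 = 4
gcd(3,3,4,4,2) = 1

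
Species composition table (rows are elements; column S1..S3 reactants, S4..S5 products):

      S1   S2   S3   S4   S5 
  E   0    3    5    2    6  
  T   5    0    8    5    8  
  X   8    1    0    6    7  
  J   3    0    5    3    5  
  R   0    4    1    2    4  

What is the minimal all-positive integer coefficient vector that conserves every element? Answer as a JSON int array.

E: 5·0+4·3+2·5 = 22 | 5·2+2·6 = 22
T: 5·5+4·0+2·8 = 41 | 5·5+2·8 = 41
X: 5·8+4·1+2·0 = 44 | 5·6+2·7 = 44
J: 5·3+4·0+2·5 = 25 | 5·3+2·5 = 25
R: 5·0+4·4+2·1 = 18 | 5·2+2·4 = 18
gcd(5,4,2,5,2) = 1

Coefficients: [5, 4, 2, 5, 2]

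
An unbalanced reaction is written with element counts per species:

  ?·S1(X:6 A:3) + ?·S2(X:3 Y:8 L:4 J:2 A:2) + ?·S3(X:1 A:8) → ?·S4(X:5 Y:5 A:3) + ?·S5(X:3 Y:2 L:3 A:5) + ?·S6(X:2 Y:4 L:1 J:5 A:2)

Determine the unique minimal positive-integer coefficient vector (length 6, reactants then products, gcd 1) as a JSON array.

X: 4·6+5·3+3·1 = 42 | 4·5+6·3+2·2 = 42
Y: 4·0+5·8+3·0 = 40 | 4·5+6·2+2·4 = 40
L: 4·0+5·4+3·0 = 20 | 4·0+6·3+2·1 = 20
J: 4·0+5·2+3·0 = 10 | 4·0+6·0+2·5 = 10
A: 4·3+5·2+3·8 = 46 | 4·3+6·5+2·2 = 46
gcd(4,5,3,4,6,2) = 1

Coefficients: [4, 5, 3, 4, 6, 2]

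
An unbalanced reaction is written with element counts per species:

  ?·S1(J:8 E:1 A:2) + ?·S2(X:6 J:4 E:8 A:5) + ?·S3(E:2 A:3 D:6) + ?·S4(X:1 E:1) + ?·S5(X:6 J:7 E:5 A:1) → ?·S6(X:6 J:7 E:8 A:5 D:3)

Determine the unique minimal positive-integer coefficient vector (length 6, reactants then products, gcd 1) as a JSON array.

Coefficients: [2, 3, 3, 6, 2, 6]

X: 2·0+3·6+3·0+6·1+2·6 = 36 | 6·6 = 36
J: 2·8+3·4+3·0+6·0+2·7 = 42 | 6·7 = 42
E: 2·1+3·8+3·2+6·1+2·5 = 48 | 6·8 = 48
A: 2·2+3·5+3·3+6·0+2·1 = 30 | 6·5 = 30
D: 2·0+3·0+3·6+6·0+2·0 = 18 | 6·3 = 18
gcd(2,3,3,6,2,6) = 1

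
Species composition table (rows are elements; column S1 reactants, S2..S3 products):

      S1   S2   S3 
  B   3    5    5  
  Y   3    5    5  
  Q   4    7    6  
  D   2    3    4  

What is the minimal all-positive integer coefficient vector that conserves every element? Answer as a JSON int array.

B: 5·3 = 15 | 2·5+1·5 = 15
Y: 5·3 = 15 | 2·5+1·5 = 15
Q: 5·4 = 20 | 2·7+1·6 = 20
D: 5·2 = 10 | 2·3+1·4 = 10
gcd(5,2,1) = 1

Coefficients: [5, 2, 1]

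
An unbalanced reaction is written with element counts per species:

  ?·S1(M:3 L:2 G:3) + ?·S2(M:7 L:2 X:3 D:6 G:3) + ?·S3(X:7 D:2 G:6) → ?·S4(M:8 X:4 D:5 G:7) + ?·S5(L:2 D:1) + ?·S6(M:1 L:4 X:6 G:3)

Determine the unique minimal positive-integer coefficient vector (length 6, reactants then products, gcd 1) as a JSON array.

Coefficients: [5, 5, 3, 6, 6, 2]

M: 5·3+5·7+3·0 = 50 | 6·8+6·0+2·1 = 50
L: 5·2+5·2+3·0 = 20 | 6·0+6·2+2·4 = 20
X: 5·0+5·3+3·7 = 36 | 6·4+6·0+2·6 = 36
D: 5·0+5·6+3·2 = 36 | 6·5+6·1+2·0 = 36
G: 5·3+5·3+3·6 = 48 | 6·7+6·0+2·3 = 48
gcd(5,5,3,6,6,2) = 1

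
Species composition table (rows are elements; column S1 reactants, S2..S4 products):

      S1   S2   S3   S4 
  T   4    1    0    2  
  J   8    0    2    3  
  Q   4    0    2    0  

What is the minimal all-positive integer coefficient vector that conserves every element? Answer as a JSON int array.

Coefficients: [3, 4, 6, 4]

T: 3·4 = 12 | 4·1+6·0+4·2 = 12
J: 3·8 = 24 | 4·0+6·2+4·3 = 24
Q: 3·4 = 12 | 4·0+6·2+4·0 = 12
gcd(3,4,6,4) = 1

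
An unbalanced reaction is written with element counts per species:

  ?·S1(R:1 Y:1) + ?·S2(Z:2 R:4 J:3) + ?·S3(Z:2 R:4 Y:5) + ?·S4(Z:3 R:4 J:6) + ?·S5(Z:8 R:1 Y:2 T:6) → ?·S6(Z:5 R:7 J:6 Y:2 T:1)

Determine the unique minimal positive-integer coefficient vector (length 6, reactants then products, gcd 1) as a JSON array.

Z: 5·0+4·2+1·2+4·3+1·8 = 30 | 6·5 = 30
R: 5·1+4·4+1·4+4·4+1·1 = 42 | 6·7 = 42
J: 5·0+4·3+1·0+4·6+1·0 = 36 | 6·6 = 36
Y: 5·1+4·0+1·5+4·0+1·2 = 12 | 6·2 = 12
T: 5·0+4·0+1·0+4·0+1·6 = 6 | 6·1 = 6
gcd(5,4,1,4,1,6) = 1

Coefficients: [5, 4, 1, 4, 1, 6]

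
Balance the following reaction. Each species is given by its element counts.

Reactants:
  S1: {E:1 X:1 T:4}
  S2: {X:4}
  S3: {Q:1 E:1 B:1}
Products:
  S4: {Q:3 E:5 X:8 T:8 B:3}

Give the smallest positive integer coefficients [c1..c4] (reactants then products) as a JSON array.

Q: 4·0+3·0+6·1 = 6 | 2·3 = 6
E: 4·1+3·0+6·1 = 10 | 2·5 = 10
X: 4·1+3·4+6·0 = 16 | 2·8 = 16
T: 4·4+3·0+6·0 = 16 | 2·8 = 16
B: 4·0+3·0+6·1 = 6 | 2·3 = 6
gcd(4,3,6,2) = 1

Coefficients: [4, 3, 6, 2]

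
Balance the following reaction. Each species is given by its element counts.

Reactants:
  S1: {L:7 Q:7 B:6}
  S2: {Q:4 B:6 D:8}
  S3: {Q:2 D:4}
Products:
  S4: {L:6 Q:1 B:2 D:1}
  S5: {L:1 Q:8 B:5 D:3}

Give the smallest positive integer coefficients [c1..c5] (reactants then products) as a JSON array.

Coefficients: [6, 1, 4, 6, 6]

L: 6·7+1·0+4·0 = 42 | 6·6+6·1 = 42
Q: 6·7+1·4+4·2 = 54 | 6·1+6·8 = 54
B: 6·6+1·6+4·0 = 42 | 6·2+6·5 = 42
D: 6·0+1·8+4·4 = 24 | 6·1+6·3 = 24
gcd(6,1,4,6,6) = 1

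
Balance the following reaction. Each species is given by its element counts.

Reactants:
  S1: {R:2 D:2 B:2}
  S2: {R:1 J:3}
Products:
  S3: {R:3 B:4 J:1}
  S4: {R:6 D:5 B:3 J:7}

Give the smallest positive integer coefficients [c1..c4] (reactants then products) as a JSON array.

Coefficients: [5, 5, 1, 2]

R: 5·2+5·1 = 15 | 1·3+2·6 = 15
D: 5·2+5·0 = 10 | 1·0+2·5 = 10
B: 5·2+5·0 = 10 | 1·4+2·3 = 10
J: 5·0+5·3 = 15 | 1·1+2·7 = 15
gcd(5,5,1,2) = 1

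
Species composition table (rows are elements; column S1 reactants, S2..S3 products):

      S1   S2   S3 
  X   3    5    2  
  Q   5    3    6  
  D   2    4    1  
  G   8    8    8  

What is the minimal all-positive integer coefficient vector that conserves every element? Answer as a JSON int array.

X: 3·3 = 9 | 1·5+2·2 = 9
Q: 3·5 = 15 | 1·3+2·6 = 15
D: 3·2 = 6 | 1·4+2·1 = 6
G: 3·8 = 24 | 1·8+2·8 = 24
gcd(3,1,2) = 1

Coefficients: [3, 1, 2]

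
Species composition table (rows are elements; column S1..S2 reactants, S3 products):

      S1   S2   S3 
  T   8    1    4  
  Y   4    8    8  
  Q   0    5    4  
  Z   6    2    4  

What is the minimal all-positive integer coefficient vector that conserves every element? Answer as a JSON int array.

Coefficients: [2, 4, 5]

T: 2·8+4·1 = 20 | 5·4 = 20
Y: 2·4+4·8 = 40 | 5·8 = 40
Q: 2·0+4·5 = 20 | 5·4 = 20
Z: 2·6+4·2 = 20 | 5·4 = 20
gcd(2,4,5) = 1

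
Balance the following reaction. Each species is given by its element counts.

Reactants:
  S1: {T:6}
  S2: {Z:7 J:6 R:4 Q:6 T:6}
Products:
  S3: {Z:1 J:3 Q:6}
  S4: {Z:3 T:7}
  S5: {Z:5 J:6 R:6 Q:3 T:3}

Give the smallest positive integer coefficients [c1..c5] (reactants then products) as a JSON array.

Z: 3·0+6·7 = 42 | 4·1+6·3+4·5 = 42
J: 3·0+6·6 = 36 | 4·3+6·0+4·6 = 36
R: 3·0+6·4 = 24 | 4·0+6·0+4·6 = 24
Q: 3·0+6·6 = 36 | 4·6+6·0+4·3 = 36
T: 3·6+6·6 = 54 | 4·0+6·7+4·3 = 54
gcd(3,6,4,6,4) = 1

Coefficients: [3, 6, 4, 6, 4]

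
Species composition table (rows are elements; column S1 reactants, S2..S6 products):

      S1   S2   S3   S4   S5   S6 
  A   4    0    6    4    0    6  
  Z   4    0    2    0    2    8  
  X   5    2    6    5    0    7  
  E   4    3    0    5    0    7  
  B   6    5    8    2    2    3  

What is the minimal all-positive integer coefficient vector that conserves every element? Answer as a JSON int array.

A: 5·4 = 20 | 1·0+1·6+2·4+5·0+1·6 = 20
Z: 5·4 = 20 | 1·0+1·2+2·0+5·2+1·8 = 20
X: 5·5 = 25 | 1·2+1·6+2·5+5·0+1·7 = 25
E: 5·4 = 20 | 1·3+1·0+2·5+5·0+1·7 = 20
B: 5·6 = 30 | 1·5+1·8+2·2+5·2+1·3 = 30
gcd(5,1,1,2,5,1) = 1

Coefficients: [5, 1, 1, 2, 5, 1]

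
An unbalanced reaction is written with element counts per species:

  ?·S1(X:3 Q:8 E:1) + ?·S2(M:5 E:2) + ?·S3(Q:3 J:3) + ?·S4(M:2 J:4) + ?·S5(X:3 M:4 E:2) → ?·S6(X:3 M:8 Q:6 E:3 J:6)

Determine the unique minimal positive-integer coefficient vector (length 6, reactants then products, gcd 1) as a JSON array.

X: 3·3+4·0+2·0+6·0+2·3 = 15 | 5·3 = 15
M: 3·0+4·5+2·0+6·2+2·4 = 40 | 5·8 = 40
Q: 3·8+4·0+2·3+6·0+2·0 = 30 | 5·6 = 30
E: 3·1+4·2+2·0+6·0+2·2 = 15 | 5·3 = 15
J: 3·0+4·0+2·3+6·4+2·0 = 30 | 5·6 = 30
gcd(3,4,2,6,2,5) = 1

Coefficients: [3, 4, 2, 6, 2, 5]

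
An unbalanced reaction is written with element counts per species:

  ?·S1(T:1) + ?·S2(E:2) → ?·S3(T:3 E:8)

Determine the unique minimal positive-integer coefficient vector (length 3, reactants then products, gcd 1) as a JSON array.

Coefficients: [3, 4, 1]

T: 3·1+4·0 = 3 | 1·3 = 3
E: 3·0+4·2 = 8 | 1·8 = 8
gcd(3,4,1) = 1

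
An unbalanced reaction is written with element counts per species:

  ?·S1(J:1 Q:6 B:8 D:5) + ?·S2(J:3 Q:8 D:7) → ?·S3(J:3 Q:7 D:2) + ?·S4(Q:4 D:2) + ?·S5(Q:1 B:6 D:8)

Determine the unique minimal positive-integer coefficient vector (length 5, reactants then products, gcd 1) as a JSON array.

J: 3·1+5·3 = 18 | 6·3+3·0+4·0 = 18
Q: 3·6+5·8 = 58 | 6·7+3·4+4·1 = 58
B: 3·8+5·0 = 24 | 6·0+3·0+4·6 = 24
D: 3·5+5·7 = 50 | 6·2+3·2+4·8 = 50
gcd(3,5,6,3,4) = 1

Coefficients: [3, 5, 6, 3, 4]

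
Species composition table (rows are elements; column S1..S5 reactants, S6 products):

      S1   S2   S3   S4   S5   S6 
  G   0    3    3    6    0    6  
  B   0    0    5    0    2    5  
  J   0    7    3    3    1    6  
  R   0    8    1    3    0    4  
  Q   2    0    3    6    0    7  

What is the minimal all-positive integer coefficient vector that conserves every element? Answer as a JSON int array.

G: 4·0+1·3+3·3+3·6+5·0 = 30 | 5·6 = 30
B: 4·0+1·0+3·5+3·0+5·2 = 25 | 5·5 = 25
J: 4·0+1·7+3·3+3·3+5·1 = 30 | 5·6 = 30
R: 4·0+1·8+3·1+3·3+5·0 = 20 | 5·4 = 20
Q: 4·2+1·0+3·3+3·6+5·0 = 35 | 5·7 = 35
gcd(4,1,3,3,5,5) = 1

Coefficients: [4, 1, 3, 3, 5, 5]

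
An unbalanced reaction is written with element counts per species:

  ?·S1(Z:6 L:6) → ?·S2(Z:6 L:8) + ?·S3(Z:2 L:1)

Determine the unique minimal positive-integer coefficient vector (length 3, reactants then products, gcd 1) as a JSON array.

Coefficients: [5, 3, 6]

Z: 5·6 = 30 | 3·6+6·2 = 30
L: 5·6 = 30 | 3·8+6·1 = 30
gcd(5,3,6) = 1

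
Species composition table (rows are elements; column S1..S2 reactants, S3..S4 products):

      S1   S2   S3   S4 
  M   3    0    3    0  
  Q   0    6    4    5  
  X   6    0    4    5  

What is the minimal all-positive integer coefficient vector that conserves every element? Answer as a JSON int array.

Coefficients: [5, 5, 5, 2]

M: 5·3+5·0 = 15 | 5·3+2·0 = 15
Q: 5·0+5·6 = 30 | 5·4+2·5 = 30
X: 5·6+5·0 = 30 | 5·4+2·5 = 30
gcd(5,5,5,2) = 1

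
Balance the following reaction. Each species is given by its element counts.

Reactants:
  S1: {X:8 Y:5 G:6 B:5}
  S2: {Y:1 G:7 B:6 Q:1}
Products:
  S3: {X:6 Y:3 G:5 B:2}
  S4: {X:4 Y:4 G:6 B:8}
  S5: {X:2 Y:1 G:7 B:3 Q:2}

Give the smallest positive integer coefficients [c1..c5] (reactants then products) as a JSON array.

Coefficients: [6, 4, 4, 5, 2]

X: 6·8+4·0 = 48 | 4·6+5·4+2·2 = 48
Y: 6·5+4·1 = 34 | 4·3+5·4+2·1 = 34
G: 6·6+4·7 = 64 | 4·5+5·6+2·7 = 64
B: 6·5+4·6 = 54 | 4·2+5·8+2·3 = 54
Q: 6·0+4·1 = 4 | 4·0+5·0+2·2 = 4
gcd(6,4,4,5,2) = 1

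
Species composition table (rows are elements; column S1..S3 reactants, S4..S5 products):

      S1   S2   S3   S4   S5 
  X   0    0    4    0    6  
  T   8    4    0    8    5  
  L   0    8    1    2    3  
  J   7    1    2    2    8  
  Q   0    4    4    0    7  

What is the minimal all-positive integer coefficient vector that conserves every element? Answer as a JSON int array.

X: 3·0+1·0+6·4 = 24 | 1·0+4·6 = 24
T: 3·8+1·4+6·0 = 28 | 1·8+4·5 = 28
L: 3·0+1·8+6·1 = 14 | 1·2+4·3 = 14
J: 3·7+1·1+6·2 = 34 | 1·2+4·8 = 34
Q: 3·0+1·4+6·4 = 28 | 1·0+4·7 = 28
gcd(3,1,6,1,4) = 1

Coefficients: [3, 1, 6, 1, 4]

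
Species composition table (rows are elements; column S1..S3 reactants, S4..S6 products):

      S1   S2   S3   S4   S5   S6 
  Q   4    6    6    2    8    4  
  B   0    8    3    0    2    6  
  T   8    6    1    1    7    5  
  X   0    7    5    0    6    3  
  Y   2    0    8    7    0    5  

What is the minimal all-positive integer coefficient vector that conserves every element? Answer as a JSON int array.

Q: 6·4+3·6+6·6 = 78 | 5·2+6·8+5·4 = 78
B: 6·0+3·8+6·3 = 42 | 5·0+6·2+5·6 = 42
T: 6·8+3·6+6·1 = 72 | 5·1+6·7+5·5 = 72
X: 6·0+3·7+6·5 = 51 | 5·0+6·6+5·3 = 51
Y: 6·2+3·0+6·8 = 60 | 5·7+6·0+5·5 = 60
gcd(6,3,6,5,6,5) = 1

Coefficients: [6, 3, 6, 5, 6, 5]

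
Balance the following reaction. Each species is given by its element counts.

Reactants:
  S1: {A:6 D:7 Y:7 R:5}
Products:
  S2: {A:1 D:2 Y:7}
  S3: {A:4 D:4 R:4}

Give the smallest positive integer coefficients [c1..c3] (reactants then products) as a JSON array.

A: 4·6 = 24 | 4·1+5·4 = 24
D: 4·7 = 28 | 4·2+5·4 = 28
Y: 4·7 = 28 | 4·7+5·0 = 28
R: 4·5 = 20 | 4·0+5·4 = 20
gcd(4,4,5) = 1

Coefficients: [4, 4, 5]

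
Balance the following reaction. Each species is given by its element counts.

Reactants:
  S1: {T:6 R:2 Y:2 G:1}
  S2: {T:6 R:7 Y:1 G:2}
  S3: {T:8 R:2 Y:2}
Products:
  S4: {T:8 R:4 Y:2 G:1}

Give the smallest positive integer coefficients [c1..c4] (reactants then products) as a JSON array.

Coefficients: [2, 2, 3, 6]

T: 2·6+2·6+3·8 = 48 | 6·8 = 48
R: 2·2+2·7+3·2 = 24 | 6·4 = 24
Y: 2·2+2·1+3·2 = 12 | 6·2 = 12
G: 2·1+2·2+3·0 = 6 | 6·1 = 6
gcd(2,2,3,6) = 1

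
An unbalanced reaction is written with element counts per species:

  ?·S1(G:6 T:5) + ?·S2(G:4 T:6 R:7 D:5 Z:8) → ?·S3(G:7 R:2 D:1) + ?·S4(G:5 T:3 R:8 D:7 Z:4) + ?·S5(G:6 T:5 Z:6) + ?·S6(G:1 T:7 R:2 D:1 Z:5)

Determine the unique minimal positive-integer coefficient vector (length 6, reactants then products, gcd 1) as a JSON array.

G: 4·6+6·4 = 48 | 3·7+3·5+1·6+6·1 = 48
T: 4·5+6·6 = 56 | 3·0+3·3+1·5+6·7 = 56
R: 4·0+6·7 = 42 | 3·2+3·8+1·0+6·2 = 42
D: 4·0+6·5 = 30 | 3·1+3·7+1·0+6·1 = 30
Z: 4·0+6·8 = 48 | 3·0+3·4+1·6+6·5 = 48
gcd(4,6,3,3,1,6) = 1

Coefficients: [4, 6, 3, 3, 1, 6]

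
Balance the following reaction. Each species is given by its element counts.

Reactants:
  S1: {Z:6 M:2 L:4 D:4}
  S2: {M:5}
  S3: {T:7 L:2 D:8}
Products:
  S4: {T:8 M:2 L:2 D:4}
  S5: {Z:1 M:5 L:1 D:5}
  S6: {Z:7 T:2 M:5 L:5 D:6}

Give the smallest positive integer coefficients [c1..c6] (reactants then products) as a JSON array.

Z: 3·6+6·0+4·0 = 18 | 3·0+4·1+2·7 = 18
T: 3·0+6·0+4·7 = 28 | 3·8+4·0+2·2 = 28
M: 3·2+6·5+4·0 = 36 | 3·2+4·5+2·5 = 36
L: 3·4+6·0+4·2 = 20 | 3·2+4·1+2·5 = 20
D: 3·4+6·0+4·8 = 44 | 3·4+4·5+2·6 = 44
gcd(3,6,4,3,4,2) = 1

Coefficients: [3, 6, 4, 3, 4, 2]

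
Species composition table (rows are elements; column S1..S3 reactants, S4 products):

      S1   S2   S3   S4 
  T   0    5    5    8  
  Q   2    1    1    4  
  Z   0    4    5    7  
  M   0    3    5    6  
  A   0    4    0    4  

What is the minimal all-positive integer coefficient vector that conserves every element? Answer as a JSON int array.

T: 6·0+5·5+3·5 = 40 | 5·8 = 40
Q: 6·2+5·1+3·1 = 20 | 5·4 = 20
Z: 6·0+5·4+3·5 = 35 | 5·7 = 35
M: 6·0+5·3+3·5 = 30 | 5·6 = 30
A: 6·0+5·4+3·0 = 20 | 5·4 = 20
gcd(6,5,3,5) = 1

Coefficients: [6, 5, 3, 5]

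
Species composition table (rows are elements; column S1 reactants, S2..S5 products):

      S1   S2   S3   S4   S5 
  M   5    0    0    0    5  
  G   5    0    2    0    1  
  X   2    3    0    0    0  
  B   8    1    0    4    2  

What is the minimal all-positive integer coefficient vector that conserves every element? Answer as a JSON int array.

M: 3·5 = 15 | 2·0+6·0+4·0+3·5 = 15
G: 3·5 = 15 | 2·0+6·2+4·0+3·1 = 15
X: 3·2 = 6 | 2·3+6·0+4·0+3·0 = 6
B: 3·8 = 24 | 2·1+6·0+4·4+3·2 = 24
gcd(3,2,6,4,3) = 1

Coefficients: [3, 2, 6, 4, 3]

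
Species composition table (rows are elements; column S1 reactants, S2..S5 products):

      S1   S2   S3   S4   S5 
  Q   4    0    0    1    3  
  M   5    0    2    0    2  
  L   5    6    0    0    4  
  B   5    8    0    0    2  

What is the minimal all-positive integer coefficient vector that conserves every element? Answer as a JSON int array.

Coefficients: [2, 1, 4, 5, 1]

Q: 2·4 = 8 | 1·0+4·0+5·1+1·3 = 8
M: 2·5 = 10 | 1·0+4·2+5·0+1·2 = 10
L: 2·5 = 10 | 1·6+4·0+5·0+1·4 = 10
B: 2·5 = 10 | 1·8+4·0+5·0+1·2 = 10
gcd(2,1,4,5,1) = 1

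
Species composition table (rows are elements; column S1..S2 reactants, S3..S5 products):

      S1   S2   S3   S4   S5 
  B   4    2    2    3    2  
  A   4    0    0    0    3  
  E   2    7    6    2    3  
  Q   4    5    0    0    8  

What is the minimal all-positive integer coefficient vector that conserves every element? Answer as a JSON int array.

B: 3·4+4·2 = 20 | 3·2+2·3+4·2 = 20
A: 3·4+4·0 = 12 | 3·0+2·0+4·3 = 12
E: 3·2+4·7 = 34 | 3·6+2·2+4·3 = 34
Q: 3·4+4·5 = 32 | 3·0+2·0+4·8 = 32
gcd(3,4,3,2,4) = 1

Coefficients: [3, 4, 3, 2, 4]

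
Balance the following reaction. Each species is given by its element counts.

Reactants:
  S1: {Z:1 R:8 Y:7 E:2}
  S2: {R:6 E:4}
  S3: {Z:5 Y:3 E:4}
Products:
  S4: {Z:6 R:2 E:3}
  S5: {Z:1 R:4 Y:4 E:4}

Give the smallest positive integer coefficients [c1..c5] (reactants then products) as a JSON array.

Coefficients: [1, 2, 3, 2, 4]

Z: 1·1+2·0+3·5 = 16 | 2·6+4·1 = 16
R: 1·8+2·6+3·0 = 20 | 2·2+4·4 = 20
Y: 1·7+2·0+3·3 = 16 | 2·0+4·4 = 16
E: 1·2+2·4+3·4 = 22 | 2·3+4·4 = 22
gcd(1,2,3,2,4) = 1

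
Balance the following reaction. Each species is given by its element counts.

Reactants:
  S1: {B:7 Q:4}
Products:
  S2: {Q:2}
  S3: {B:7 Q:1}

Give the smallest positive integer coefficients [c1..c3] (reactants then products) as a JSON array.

Coefficients: [2, 3, 2]

B: 2·7 = 14 | 3·0+2·7 = 14
Q: 2·4 = 8 | 3·2+2·1 = 8
gcd(2,3,2) = 1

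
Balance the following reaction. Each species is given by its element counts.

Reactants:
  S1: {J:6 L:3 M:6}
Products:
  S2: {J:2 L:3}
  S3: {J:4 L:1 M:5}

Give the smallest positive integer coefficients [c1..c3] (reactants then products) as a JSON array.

J: 5·6 = 30 | 3·2+6·4 = 30
L: 5·3 = 15 | 3·3+6·1 = 15
M: 5·6 = 30 | 3·0+6·5 = 30
gcd(5,3,6) = 1

Coefficients: [5, 3, 6]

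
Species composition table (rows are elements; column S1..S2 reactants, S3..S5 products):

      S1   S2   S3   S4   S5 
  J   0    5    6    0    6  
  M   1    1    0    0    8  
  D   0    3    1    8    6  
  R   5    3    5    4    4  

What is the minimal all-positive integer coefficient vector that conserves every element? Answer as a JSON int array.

J: 2·0+6·5 = 30 | 4·6+1·0+1·6 = 30
M: 2·1+6·1 = 8 | 4·0+1·0+1·8 = 8
D: 2·0+6·3 = 18 | 4·1+1·8+1·6 = 18
R: 2·5+6·3 = 28 | 4·5+1·4+1·4 = 28
gcd(2,6,4,1,1) = 1

Coefficients: [2, 6, 4, 1, 1]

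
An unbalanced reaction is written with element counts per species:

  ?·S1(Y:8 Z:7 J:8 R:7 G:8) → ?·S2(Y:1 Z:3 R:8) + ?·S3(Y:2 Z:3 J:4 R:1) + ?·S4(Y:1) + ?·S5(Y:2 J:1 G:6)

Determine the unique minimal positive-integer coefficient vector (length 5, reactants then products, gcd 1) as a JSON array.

Y: 3·8 = 24 | 2·1+5·2+4·1+4·2 = 24
Z: 3·7 = 21 | 2·3+5·3+4·0+4·0 = 21
J: 3·8 = 24 | 2·0+5·4+4·0+4·1 = 24
R: 3·7 = 21 | 2·8+5·1+4·0+4·0 = 21
G: 3·8 = 24 | 2·0+5·0+4·0+4·6 = 24
gcd(3,2,5,4,4) = 1

Coefficients: [3, 2, 5, 4, 4]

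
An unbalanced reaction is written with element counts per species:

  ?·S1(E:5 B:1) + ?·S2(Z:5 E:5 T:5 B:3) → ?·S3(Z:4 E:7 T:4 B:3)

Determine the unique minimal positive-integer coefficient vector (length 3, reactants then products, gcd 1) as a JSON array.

Coefficients: [3, 4, 5]

Z: 3·0+4·5 = 20 | 5·4 = 20
E: 3·5+4·5 = 35 | 5·7 = 35
T: 3·0+4·5 = 20 | 5·4 = 20
B: 3·1+4·3 = 15 | 5·3 = 15
gcd(3,4,5) = 1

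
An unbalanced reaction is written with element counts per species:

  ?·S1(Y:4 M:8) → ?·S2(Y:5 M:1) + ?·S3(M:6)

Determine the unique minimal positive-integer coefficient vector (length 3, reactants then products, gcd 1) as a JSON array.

Coefficients: [5, 4, 6]

Y: 5·4 = 20 | 4·5+6·0 = 20
M: 5·8 = 40 | 4·1+6·6 = 40
gcd(5,4,6) = 1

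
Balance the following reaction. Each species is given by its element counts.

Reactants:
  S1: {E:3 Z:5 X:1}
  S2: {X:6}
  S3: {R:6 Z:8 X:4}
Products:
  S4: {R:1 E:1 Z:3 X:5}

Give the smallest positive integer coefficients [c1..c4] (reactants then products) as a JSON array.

R: 2·0+4·0+1·6 = 6 | 6·1 = 6
E: 2·3+4·0+1·0 = 6 | 6·1 = 6
Z: 2·5+4·0+1·8 = 18 | 6·3 = 18
X: 2·1+4·6+1·4 = 30 | 6·5 = 30
gcd(2,4,1,6) = 1

Coefficients: [2, 4, 1, 6]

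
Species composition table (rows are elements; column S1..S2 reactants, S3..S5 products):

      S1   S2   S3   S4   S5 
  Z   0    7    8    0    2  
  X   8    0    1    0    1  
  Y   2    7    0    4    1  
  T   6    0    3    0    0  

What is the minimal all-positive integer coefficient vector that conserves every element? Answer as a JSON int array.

Coefficients: [1, 4, 2, 6, 6]

Z: 1·0+4·7 = 28 | 2·8+6·0+6·2 = 28
X: 1·8+4·0 = 8 | 2·1+6·0+6·1 = 8
Y: 1·2+4·7 = 30 | 2·0+6·4+6·1 = 30
T: 1·6+4·0 = 6 | 2·3+6·0+6·0 = 6
gcd(1,4,2,6,6) = 1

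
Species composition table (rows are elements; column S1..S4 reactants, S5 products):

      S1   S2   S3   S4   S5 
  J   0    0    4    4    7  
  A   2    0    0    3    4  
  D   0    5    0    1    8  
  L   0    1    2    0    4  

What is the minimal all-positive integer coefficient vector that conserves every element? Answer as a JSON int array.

Coefficients: [5, 6, 5, 2, 4]

J: 5·0+6·0+5·4+2·4 = 28 | 4·7 = 28
A: 5·2+6·0+5·0+2·3 = 16 | 4·4 = 16
D: 5·0+6·5+5·0+2·1 = 32 | 4·8 = 32
L: 5·0+6·1+5·2+2·0 = 16 | 4·4 = 16
gcd(5,6,5,2,4) = 1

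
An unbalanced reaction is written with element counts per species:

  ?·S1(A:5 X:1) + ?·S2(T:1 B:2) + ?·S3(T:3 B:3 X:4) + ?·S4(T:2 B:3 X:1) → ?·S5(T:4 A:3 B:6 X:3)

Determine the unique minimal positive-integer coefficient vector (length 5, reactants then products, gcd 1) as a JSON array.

T: 3·0+6·1+2·3+4·2 = 20 | 5·4 = 20
A: 3·5+6·0+2·0+4·0 = 15 | 5·3 = 15
B: 3·0+6·2+2·3+4·3 = 30 | 5·6 = 30
X: 3·1+6·0+2·4+4·1 = 15 | 5·3 = 15
gcd(3,6,2,4,5) = 1

Coefficients: [3, 6, 2, 4, 5]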